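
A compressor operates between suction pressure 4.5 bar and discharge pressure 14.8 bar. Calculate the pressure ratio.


PR = P_high / P_low
PR = 14.8 / 4.5
PR = 3.289

3.289


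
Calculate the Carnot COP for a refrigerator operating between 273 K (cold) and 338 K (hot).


dT = 338 - 273 = 65 K
COP_carnot = T_cold / dT = 273 / 65
COP_carnot = 4.2

4.2


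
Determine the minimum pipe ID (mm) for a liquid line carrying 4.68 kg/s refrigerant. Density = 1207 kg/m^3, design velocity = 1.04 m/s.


A = m_dot / (rho * v) = 4.68 / (1207 * 1.04) = 0.003728251864 m^2
d = sqrt(4*A/pi) * 1000
d = 68.9 mm

68.9


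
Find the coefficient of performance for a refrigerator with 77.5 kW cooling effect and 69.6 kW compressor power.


COP = Q_evap / W
COP = 77.5 / 69.6
COP = 1.114

1.114


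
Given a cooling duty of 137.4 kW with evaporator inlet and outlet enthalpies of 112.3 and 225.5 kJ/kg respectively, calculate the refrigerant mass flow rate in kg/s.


dh = 225.5 - 112.3 = 113.2 kJ/kg
m_dot = Q / dh = 137.4 / 113.2 = 1.2138 kg/s

1.2138


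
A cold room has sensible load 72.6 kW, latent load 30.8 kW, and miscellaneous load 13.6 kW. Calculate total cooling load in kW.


Q_total = Q_s + Q_l + Q_misc
Q_total = 72.6 + 30.8 + 13.6
Q_total = 117.0 kW

117.0


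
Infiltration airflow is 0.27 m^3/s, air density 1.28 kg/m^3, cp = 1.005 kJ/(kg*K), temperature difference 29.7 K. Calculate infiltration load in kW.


Q = V_dot * rho * cp * dT
Q = 0.27 * 1.28 * 1.005 * 29.7
Q = 10.316 kW

10.316


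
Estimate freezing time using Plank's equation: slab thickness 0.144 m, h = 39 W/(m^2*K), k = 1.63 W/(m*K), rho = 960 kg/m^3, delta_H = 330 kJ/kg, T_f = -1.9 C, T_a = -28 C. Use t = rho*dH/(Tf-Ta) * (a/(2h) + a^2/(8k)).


dT = -1.9 - (-28) = 26.1 K
term1 = a/(2h) = 0.144/(2*39) = 0.001846153846
term2 = a^2/(8k) = 0.144^2/(8*1.63) = 0.001590184049
t = rho*dH*1000/dT * (term1 + term2)
t = 960*330*1000/26.1 * (0.001846153846 + 0.001590184049)
t = 41710 s

41710


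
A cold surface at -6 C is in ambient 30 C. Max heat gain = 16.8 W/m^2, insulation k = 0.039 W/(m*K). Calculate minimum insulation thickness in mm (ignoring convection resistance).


dT = 30 - (-6) = 36 K
thickness = k * dT / q_max * 1000
thickness = 0.039 * 36 / 16.8 * 1000
thickness = 83.6 mm

83.6


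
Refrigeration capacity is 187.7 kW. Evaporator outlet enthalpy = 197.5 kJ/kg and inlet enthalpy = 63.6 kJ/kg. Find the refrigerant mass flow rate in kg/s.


dh = 197.5 - 63.6 = 133.9 kJ/kg
m_dot = Q / dh = 187.7 / 133.9 = 1.4018 kg/s

1.4018


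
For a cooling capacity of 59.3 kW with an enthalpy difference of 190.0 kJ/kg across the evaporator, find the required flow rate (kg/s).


m_dot = Q / dh
m_dot = 59.3 / 190.0
m_dot = 0.3121 kg/s

0.3121


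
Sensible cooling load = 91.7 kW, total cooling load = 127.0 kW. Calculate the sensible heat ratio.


SHR = Q_sensible / Q_total
SHR = 91.7 / 127.0
SHR = 0.722

0.722


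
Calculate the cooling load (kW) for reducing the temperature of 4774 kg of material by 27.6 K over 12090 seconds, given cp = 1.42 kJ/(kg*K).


Q = m * cp * dT / t
Q = 4774 * 1.42 * 27.6 / 12090
Q = 15.476 kW

15.476


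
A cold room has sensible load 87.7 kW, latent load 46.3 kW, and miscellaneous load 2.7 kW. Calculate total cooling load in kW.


Q_total = Q_s + Q_l + Q_misc
Q_total = 87.7 + 46.3 + 2.7
Q_total = 136.7 kW

136.7


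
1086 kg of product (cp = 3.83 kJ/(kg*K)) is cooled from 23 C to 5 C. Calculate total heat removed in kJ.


dT = 23 - (5) = 18 K
Q = m * cp * dT = 1086 * 3.83 * 18
Q = 74869 kJ

74869


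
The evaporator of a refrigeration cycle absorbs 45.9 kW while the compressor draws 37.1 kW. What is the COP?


COP = Q_evap / W
COP = 45.9 / 37.1
COP = 1.237

1.237


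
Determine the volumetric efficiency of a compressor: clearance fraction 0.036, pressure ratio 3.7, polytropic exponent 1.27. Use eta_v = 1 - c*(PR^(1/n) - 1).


PR^(1/n) = 3.7^(1/1.27) = 2.80157938
eta_v = 1 - 0.036 * (2.80157938 - 1)
eta_v = 0.9351

0.9351


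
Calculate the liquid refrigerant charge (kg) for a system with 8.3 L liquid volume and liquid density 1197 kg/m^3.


Charge = V * rho / 1000
Charge = 8.3 * 1197 / 1000
Charge = 9.94 kg

9.94


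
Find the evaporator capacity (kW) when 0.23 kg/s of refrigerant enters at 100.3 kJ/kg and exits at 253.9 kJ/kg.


dh = 253.9 - 100.3 = 153.6 kJ/kg
Q_evap = m_dot * dh = 0.23 * 153.6
Q_evap = 35.33 kW

35.33


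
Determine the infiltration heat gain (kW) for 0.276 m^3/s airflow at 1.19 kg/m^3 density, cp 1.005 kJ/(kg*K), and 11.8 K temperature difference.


Q = V_dot * rho * cp * dT
Q = 0.276 * 1.19 * 1.005 * 11.8
Q = 3.895 kW

3.895


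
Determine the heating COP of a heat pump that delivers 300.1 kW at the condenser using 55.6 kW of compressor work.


COP_hp = Q_cond / W
COP_hp = 300.1 / 55.6
COP_hp = 5.397

5.397


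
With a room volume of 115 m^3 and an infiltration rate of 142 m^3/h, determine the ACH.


ACH = flow / volume
ACH = 142 / 115
ACH = 1.235

1.235


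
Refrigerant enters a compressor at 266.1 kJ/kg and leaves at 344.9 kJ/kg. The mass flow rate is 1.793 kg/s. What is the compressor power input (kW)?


dh = 344.9 - 266.1 = 78.8 kJ/kg
W = m_dot * dh = 1.793 * 78.8 = 141.29 kW

141.29


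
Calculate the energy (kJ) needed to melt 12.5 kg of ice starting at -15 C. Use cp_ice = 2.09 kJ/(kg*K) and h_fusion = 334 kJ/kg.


Sensible heat = cp * dT = 2.09 * 15 = 31.35 kJ/kg
Total per kg = 31.35 + 334 = 365.35 kJ/kg
Q = m * total = 12.5 * 365.35
Q = 4566.9 kJ

4566.9


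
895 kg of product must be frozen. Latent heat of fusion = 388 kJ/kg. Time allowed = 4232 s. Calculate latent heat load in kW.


Q_lat = m * h_fg / t
Q_lat = 895 * 388 / 4232
Q_lat = 82.06 kW

82.06


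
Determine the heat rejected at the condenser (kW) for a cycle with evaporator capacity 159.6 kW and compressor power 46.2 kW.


Q_cond = Q_evap + W
Q_cond = 159.6 + 46.2
Q_cond = 205.8 kW

205.8


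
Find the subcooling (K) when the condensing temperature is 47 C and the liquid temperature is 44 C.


Subcooling = T_cond - T_liquid
Subcooling = 47 - 44
Subcooling = 3 K

3


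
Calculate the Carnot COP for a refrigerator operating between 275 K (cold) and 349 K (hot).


dT = 349 - 275 = 74 K
COP_carnot = T_cold / dT = 275 / 74
COP_carnot = 3.716

3.716


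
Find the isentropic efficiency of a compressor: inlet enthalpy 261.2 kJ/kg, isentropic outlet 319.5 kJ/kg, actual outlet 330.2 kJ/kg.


dh_ideal = 319.5 - 261.2 = 58.3 kJ/kg
dh_actual = 330.2 - 261.2 = 69.0 kJ/kg
eta_s = dh_ideal / dh_actual = 58.3 / 69.0
eta_s = 0.8449

0.8449


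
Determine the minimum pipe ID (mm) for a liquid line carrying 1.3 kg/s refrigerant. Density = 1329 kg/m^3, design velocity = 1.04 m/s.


A = m_dot / (rho * v) = 1.3 / (1329 * 1.04) = 0.0009405568096 m^2
d = sqrt(4*A/pi) * 1000
d = 34.6 mm

34.6


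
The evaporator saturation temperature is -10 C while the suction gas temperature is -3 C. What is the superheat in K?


Superheat = T_suction - T_evap
Superheat = -3 - (-10)
Superheat = 7 K

7


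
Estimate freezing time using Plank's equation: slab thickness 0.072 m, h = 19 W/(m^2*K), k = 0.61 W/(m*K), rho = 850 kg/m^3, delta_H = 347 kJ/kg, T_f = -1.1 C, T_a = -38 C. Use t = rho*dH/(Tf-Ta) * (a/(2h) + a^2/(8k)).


dT = -1.1 - (-38) = 36.9 K
term1 = a/(2h) = 0.072/(2*19) = 0.001894736842
term2 = a^2/(8k) = 0.072^2/(8*0.61) = 0.001062295082
t = rho*dH*1000/dT * (term1 + term2)
t = 850*347*1000/36.9 * (0.001894736842 + 0.001062295082)
t = 23636 s

23636


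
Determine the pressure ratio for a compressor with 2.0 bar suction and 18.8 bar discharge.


PR = P_high / P_low
PR = 18.8 / 2.0
PR = 9.4

9.4


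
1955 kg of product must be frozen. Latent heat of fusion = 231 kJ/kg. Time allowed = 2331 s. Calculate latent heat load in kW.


Q_lat = m * h_fg / t
Q_lat = 1955 * 231 / 2331
Q_lat = 193.74 kW

193.74


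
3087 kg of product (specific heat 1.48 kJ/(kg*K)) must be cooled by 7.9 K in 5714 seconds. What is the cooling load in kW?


Q = m * cp * dT / t
Q = 3087 * 1.48 * 7.9 / 5714
Q = 6.317 kW

6.317


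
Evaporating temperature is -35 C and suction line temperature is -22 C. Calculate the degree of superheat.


Superheat = T_suction - T_evap
Superheat = -22 - (-35)
Superheat = 13 K

13


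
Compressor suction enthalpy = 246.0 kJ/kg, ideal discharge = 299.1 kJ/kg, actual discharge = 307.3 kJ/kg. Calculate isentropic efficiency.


dh_ideal = 299.1 - 246.0 = 53.1 kJ/kg
dh_actual = 307.3 - 246.0 = 61.3 kJ/kg
eta_s = dh_ideal / dh_actual = 53.1 / 61.3
eta_s = 0.8662

0.8662


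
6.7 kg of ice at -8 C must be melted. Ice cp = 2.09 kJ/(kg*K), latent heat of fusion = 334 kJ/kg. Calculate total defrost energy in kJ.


Sensible heat = cp * dT = 2.09 * 8 = 16.72 kJ/kg
Total per kg = 16.72 + 334 = 350.72 kJ/kg
Q = m * total = 6.7 * 350.72
Q = 2349.8 kJ

2349.8


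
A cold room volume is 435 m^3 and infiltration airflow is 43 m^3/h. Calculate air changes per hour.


ACH = flow / volume
ACH = 43 / 435
ACH = 0.099

0.099


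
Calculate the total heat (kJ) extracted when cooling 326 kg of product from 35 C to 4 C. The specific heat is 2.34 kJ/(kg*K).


dT = 35 - (4) = 31 K
Q = m * cp * dT = 326 * 2.34 * 31
Q = 23648 kJ

23648


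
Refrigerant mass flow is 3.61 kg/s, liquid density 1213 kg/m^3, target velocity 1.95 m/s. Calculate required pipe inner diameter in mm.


A = m_dot / (rho * v) = 3.61 / (1213 * 1.95) = 0.001526201196 m^2
d = sqrt(4*A/pi) * 1000
d = 44.1 mm

44.1


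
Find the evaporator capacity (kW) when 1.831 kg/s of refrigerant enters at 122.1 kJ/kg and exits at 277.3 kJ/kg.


dh = 277.3 - 122.1 = 155.2 kJ/kg
Q_evap = m_dot * dh = 1.831 * 155.2
Q_evap = 284.17 kW

284.17


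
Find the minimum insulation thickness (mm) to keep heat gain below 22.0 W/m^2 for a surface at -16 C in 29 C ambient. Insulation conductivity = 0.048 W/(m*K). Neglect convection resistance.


dT = 29 - (-16) = 45 K
thickness = k * dT / q_max * 1000
thickness = 0.048 * 45 / 22.0 * 1000
thickness = 98.2 mm

98.2


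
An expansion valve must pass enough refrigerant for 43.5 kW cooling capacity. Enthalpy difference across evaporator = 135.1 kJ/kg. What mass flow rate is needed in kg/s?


m_dot = Q / dh
m_dot = 43.5 / 135.1
m_dot = 0.322 kg/s

0.322


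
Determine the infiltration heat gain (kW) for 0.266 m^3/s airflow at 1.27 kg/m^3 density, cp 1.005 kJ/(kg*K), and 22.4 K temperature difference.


Q = V_dot * rho * cp * dT
Q = 0.266 * 1.27 * 1.005 * 22.4
Q = 7.605 kW

7.605


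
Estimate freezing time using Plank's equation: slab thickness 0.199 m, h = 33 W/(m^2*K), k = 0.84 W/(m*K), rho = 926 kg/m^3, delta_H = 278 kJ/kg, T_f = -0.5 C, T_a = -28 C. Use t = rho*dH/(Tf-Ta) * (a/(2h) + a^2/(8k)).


dT = -0.5 - (-28) = 27.5 K
term1 = a/(2h) = 0.199/(2*33) = 0.003015151515
term2 = a^2/(8k) = 0.199^2/(8*0.84) = 0.005893005952
t = rho*dH*1000/dT * (term1 + term2)
t = 926*278*1000/27.5 * (0.003015151515 + 0.005893005952)
t = 83389 s

83389


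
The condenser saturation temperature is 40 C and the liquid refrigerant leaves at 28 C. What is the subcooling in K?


Subcooling = T_cond - T_liquid
Subcooling = 40 - 28
Subcooling = 12 K

12


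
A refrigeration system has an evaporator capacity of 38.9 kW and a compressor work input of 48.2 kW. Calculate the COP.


COP = Q_evap / W
COP = 38.9 / 48.2
COP = 0.807

0.807


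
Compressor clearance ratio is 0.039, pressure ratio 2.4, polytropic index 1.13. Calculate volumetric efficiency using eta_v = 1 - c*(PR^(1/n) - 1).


PR^(1/n) = 2.4^(1/1.13) = 2.17005192
eta_v = 1 - 0.039 * (2.17005192 - 1)
eta_v = 0.9544

0.9544


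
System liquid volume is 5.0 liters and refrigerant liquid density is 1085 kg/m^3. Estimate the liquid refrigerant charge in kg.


Charge = V * rho / 1000
Charge = 5.0 * 1085 / 1000
Charge = 5.43 kg

5.43


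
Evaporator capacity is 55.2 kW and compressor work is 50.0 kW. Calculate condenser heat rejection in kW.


Q_cond = Q_evap + W
Q_cond = 55.2 + 50.0
Q_cond = 105.2 kW

105.2


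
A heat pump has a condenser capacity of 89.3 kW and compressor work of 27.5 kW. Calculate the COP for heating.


COP_hp = Q_cond / W
COP_hp = 89.3 / 27.5
COP_hp = 3.247

3.247


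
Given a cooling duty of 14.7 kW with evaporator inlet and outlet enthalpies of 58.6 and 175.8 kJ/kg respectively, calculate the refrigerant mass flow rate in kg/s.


dh = 175.8 - 58.6 = 117.2 kJ/kg
m_dot = Q / dh = 14.7 / 117.2 = 0.1254 kg/s

0.1254


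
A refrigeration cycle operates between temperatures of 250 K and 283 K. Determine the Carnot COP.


dT = 283 - 250 = 33 K
COP_carnot = T_cold / dT = 250 / 33
COP_carnot = 7.576

7.576


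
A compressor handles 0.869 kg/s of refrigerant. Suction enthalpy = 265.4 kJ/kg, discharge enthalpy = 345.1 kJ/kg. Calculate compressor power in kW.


dh = 345.1 - 265.4 = 79.7 kJ/kg
W = m_dot * dh = 0.869 * 79.7 = 69.26 kW

69.26


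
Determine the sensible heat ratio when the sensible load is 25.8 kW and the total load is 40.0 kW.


SHR = Q_sensible / Q_total
SHR = 25.8 / 40.0
SHR = 0.645

0.645


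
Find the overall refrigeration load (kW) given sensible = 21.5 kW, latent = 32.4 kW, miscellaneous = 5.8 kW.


Q_total = Q_s + Q_l + Q_misc
Q_total = 21.5 + 32.4 + 5.8
Q_total = 59.7 kW

59.7


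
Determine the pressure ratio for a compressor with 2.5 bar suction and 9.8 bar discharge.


PR = P_high / P_low
PR = 9.8 / 2.5
PR = 3.92

3.92


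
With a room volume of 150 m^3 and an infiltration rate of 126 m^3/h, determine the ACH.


ACH = flow / volume
ACH = 126 / 150
ACH = 0.84

0.84


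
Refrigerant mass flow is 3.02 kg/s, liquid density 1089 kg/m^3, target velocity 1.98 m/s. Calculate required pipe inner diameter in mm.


A = m_dot / (rho * v) = 3.02 / (1089 * 1.98) = 0.001400599197 m^2
d = sqrt(4*A/pi) * 1000
d = 42.2 mm

42.2


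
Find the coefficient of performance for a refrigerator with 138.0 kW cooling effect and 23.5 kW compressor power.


COP = Q_evap / W
COP = 138.0 / 23.5
COP = 5.872

5.872


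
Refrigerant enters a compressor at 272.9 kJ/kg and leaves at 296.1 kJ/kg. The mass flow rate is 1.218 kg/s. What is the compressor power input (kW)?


dh = 296.1 - 272.9 = 23.2 kJ/kg
W = m_dot * dh = 1.218 * 23.2 = 28.26 kW

28.26


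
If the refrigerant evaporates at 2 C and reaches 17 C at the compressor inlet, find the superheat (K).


Superheat = T_suction - T_evap
Superheat = 17 - (2)
Superheat = 15 K

15


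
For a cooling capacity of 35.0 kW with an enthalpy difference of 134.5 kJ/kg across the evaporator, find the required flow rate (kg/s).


m_dot = Q / dh
m_dot = 35.0 / 134.5
m_dot = 0.2602 kg/s

0.2602


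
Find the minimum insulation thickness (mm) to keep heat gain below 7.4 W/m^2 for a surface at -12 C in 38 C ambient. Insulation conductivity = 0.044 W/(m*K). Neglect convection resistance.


dT = 38 - (-12) = 50 K
thickness = k * dT / q_max * 1000
thickness = 0.044 * 50 / 7.4 * 1000
thickness = 297.3 mm

297.3


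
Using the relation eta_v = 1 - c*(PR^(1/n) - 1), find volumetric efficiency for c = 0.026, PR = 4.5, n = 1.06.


PR^(1/n) = 4.5^(1/1.06) = 4.1327413
eta_v = 1 - 0.026 * (4.1327413 - 1)
eta_v = 0.9185

0.9185


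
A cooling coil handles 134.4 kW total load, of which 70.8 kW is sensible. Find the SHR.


SHR = Q_sensible / Q_total
SHR = 70.8 / 134.4
SHR = 0.527

0.527


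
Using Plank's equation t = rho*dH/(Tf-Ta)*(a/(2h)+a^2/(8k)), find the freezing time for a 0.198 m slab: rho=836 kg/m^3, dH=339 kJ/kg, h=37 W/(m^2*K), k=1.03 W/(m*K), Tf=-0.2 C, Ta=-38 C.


dT = -0.2 - (-38) = 37.8 K
term1 = a/(2h) = 0.198/(2*37) = 0.002675675676
term2 = a^2/(8k) = 0.198^2/(8*1.03) = 0.00475776699
t = rho*dH*1000/dT * (term1 + term2)
t = 836*339*1000/37.8 * (0.002675675676 + 0.00475776699)
t = 55732 s

55732


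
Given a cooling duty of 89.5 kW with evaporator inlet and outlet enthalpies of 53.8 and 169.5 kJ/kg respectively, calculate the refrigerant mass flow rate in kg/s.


dh = 169.5 - 53.8 = 115.7 kJ/kg
m_dot = Q / dh = 89.5 / 115.7 = 0.7736 kg/s

0.7736


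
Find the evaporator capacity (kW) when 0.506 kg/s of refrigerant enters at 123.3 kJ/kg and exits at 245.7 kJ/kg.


dh = 245.7 - 123.3 = 122.4 kJ/kg
Q_evap = m_dot * dh = 0.506 * 122.4
Q_evap = 61.93 kW

61.93


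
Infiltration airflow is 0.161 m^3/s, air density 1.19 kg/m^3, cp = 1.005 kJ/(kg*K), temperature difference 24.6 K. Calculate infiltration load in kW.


Q = V_dot * rho * cp * dT
Q = 0.161 * 1.19 * 1.005 * 24.6
Q = 4.737 kW

4.737


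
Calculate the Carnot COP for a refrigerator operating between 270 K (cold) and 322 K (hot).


dT = 322 - 270 = 52 K
COP_carnot = T_cold / dT = 270 / 52
COP_carnot = 5.192

5.192


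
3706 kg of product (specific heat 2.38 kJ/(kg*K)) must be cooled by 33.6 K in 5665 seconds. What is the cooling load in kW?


Q = m * cp * dT / t
Q = 3706 * 2.38 * 33.6 / 5665
Q = 52.314 kW

52.314


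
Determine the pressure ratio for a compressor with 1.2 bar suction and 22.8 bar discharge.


PR = P_high / P_low
PR = 22.8 / 1.2
PR = 19.0

19.0


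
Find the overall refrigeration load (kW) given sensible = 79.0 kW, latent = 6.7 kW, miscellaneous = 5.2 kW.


Q_total = Q_s + Q_l + Q_misc
Q_total = 79.0 + 6.7 + 5.2
Q_total = 90.9 kW

90.9


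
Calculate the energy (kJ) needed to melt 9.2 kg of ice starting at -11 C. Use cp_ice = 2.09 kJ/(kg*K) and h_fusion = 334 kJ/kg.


Sensible heat = cp * dT = 2.09 * 11 = 22.99 kJ/kg
Total per kg = 22.99 + 334 = 356.99 kJ/kg
Q = m * total = 9.2 * 356.99
Q = 3284.3 kJ

3284.3


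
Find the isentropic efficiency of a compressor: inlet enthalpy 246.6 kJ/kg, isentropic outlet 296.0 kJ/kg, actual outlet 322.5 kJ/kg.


dh_ideal = 296.0 - 246.6 = 49.4 kJ/kg
dh_actual = 322.5 - 246.6 = 75.9 kJ/kg
eta_s = dh_ideal / dh_actual = 49.4 / 75.9
eta_s = 0.6509

0.6509


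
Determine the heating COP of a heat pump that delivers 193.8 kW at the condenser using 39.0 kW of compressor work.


COP_hp = Q_cond / W
COP_hp = 193.8 / 39.0
COP_hp = 4.969

4.969


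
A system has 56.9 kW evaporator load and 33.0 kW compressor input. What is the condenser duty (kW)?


Q_cond = Q_evap + W
Q_cond = 56.9 + 33.0
Q_cond = 89.9 kW

89.9


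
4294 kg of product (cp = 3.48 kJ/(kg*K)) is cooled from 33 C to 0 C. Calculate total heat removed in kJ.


dT = 33 - (0) = 33 K
Q = m * cp * dT = 4294 * 3.48 * 33
Q = 493123 kJ

493123


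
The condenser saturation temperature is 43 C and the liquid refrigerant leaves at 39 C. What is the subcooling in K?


Subcooling = T_cond - T_liquid
Subcooling = 43 - 39
Subcooling = 4 K

4


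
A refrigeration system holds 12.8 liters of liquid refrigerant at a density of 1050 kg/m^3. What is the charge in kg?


Charge = V * rho / 1000
Charge = 12.8 * 1050 / 1000
Charge = 13.44 kg

13.44


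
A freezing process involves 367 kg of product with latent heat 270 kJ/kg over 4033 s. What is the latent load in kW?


Q_lat = m * h_fg / t
Q_lat = 367 * 270 / 4033
Q_lat = 24.57 kW

24.57


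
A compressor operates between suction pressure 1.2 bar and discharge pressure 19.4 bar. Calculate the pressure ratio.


PR = P_high / P_low
PR = 19.4 / 1.2
PR = 16.167

16.167


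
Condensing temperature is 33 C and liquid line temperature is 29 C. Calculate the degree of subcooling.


Subcooling = T_cond - T_liquid
Subcooling = 33 - 29
Subcooling = 4 K

4


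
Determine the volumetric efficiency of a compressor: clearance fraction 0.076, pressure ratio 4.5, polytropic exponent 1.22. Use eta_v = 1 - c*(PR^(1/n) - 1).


PR^(1/n) = 4.5^(1/1.22) = 3.43099506
eta_v = 1 - 0.076 * (3.43099506 - 1)
eta_v = 0.8152

0.8152


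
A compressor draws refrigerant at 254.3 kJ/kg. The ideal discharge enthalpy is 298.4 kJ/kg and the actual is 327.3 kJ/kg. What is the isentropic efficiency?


dh_ideal = 298.4 - 254.3 = 44.1 kJ/kg
dh_actual = 327.3 - 254.3 = 73.0 kJ/kg
eta_s = dh_ideal / dh_actual = 44.1 / 73.0
eta_s = 0.6041

0.6041


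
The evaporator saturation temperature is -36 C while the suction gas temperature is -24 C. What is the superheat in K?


Superheat = T_suction - T_evap
Superheat = -24 - (-36)
Superheat = 12 K

12


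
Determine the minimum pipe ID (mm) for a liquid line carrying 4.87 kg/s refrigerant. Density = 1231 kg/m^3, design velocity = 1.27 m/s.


A = m_dot / (rho * v) = 4.87 / (1231 * 1.27) = 0.003115065532 m^2
d = sqrt(4*A/pi) * 1000
d = 63.0 mm

63.0


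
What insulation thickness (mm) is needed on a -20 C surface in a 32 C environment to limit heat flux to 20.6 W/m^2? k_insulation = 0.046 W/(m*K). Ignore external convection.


dT = 32 - (-20) = 52 K
thickness = k * dT / q_max * 1000
thickness = 0.046 * 52 / 20.6 * 1000
thickness = 116.1 mm

116.1


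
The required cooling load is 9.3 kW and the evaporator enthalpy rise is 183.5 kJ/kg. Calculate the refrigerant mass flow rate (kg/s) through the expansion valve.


m_dot = Q / dh
m_dot = 9.3 / 183.5
m_dot = 0.0507 kg/s

0.0507


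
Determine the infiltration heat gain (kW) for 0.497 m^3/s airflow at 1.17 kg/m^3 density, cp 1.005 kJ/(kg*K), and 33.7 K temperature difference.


Q = V_dot * rho * cp * dT
Q = 0.497 * 1.17 * 1.005 * 33.7
Q = 19.694 kW

19.694


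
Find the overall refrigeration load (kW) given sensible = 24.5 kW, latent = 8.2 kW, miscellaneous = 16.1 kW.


Q_total = Q_s + Q_l + Q_misc
Q_total = 24.5 + 8.2 + 16.1
Q_total = 48.8 kW

48.8


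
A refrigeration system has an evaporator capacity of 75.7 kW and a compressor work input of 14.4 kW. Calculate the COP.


COP = Q_evap / W
COP = 75.7 / 14.4
COP = 5.257

5.257


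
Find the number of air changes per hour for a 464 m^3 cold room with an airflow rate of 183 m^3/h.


ACH = flow / volume
ACH = 183 / 464
ACH = 0.394

0.394


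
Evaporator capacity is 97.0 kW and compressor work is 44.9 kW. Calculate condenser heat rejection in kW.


Q_cond = Q_evap + W
Q_cond = 97.0 + 44.9
Q_cond = 141.9 kW

141.9


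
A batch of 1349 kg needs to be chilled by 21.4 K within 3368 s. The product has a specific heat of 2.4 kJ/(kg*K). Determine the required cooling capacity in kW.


Q = m * cp * dT / t
Q = 1349 * 2.4 * 21.4 / 3368
Q = 20.571 kW

20.571


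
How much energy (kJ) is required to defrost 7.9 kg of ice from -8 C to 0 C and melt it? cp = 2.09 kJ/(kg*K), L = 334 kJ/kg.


Sensible heat = cp * dT = 2.09 * 8 = 16.72 kJ/kg
Total per kg = 16.72 + 334 = 350.72 kJ/kg
Q = m * total = 7.9 * 350.72
Q = 2770.7 kJ

2770.7


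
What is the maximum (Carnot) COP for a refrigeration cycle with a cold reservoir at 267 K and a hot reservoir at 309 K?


dT = 309 - 267 = 42 K
COP_carnot = T_cold / dT = 267 / 42
COP_carnot = 6.357

6.357


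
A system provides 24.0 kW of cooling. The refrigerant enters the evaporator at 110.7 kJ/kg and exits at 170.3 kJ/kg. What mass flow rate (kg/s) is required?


dh = 170.3 - 110.7 = 59.6 kJ/kg
m_dot = Q / dh = 24.0 / 59.6 = 0.4027 kg/s

0.4027


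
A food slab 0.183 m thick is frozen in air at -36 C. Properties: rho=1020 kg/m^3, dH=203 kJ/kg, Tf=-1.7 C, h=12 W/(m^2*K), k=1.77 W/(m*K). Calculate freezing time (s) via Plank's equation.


dT = -1.7 - (-36) = 34.3 K
term1 = a/(2h) = 0.183/(2*12) = 0.007625
term2 = a^2/(8k) = 0.183^2/(8*1.77) = 0.002365042373
t = rho*dH*1000/dT * (term1 + term2)
t = 1020*203*1000/34.3 * (0.007625 + 0.002365042373)
t = 60307 s

60307


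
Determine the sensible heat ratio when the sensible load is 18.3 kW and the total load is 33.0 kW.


SHR = Q_sensible / Q_total
SHR = 18.3 / 33.0
SHR = 0.555

0.555


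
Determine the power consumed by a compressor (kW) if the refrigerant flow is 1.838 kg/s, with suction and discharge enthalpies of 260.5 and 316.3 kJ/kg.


dh = 316.3 - 260.5 = 55.8 kJ/kg
W = m_dot * dh = 1.838 * 55.8 = 102.56 kW

102.56


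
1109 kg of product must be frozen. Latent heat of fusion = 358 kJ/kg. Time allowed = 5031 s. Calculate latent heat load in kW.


Q_lat = m * h_fg / t
Q_lat = 1109 * 358 / 5031
Q_lat = 78.92 kW

78.92


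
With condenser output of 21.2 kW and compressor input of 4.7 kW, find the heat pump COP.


COP_hp = Q_cond / W
COP_hp = 21.2 / 4.7
COP_hp = 4.511

4.511


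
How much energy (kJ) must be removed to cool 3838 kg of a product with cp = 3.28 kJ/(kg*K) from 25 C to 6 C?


dT = 25 - (6) = 19 K
Q = m * cp * dT = 3838 * 3.28 * 19
Q = 239184 kJ

239184


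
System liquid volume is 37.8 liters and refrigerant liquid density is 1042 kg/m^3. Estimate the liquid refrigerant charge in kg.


Charge = V * rho / 1000
Charge = 37.8 * 1042 / 1000
Charge = 39.39 kg

39.39


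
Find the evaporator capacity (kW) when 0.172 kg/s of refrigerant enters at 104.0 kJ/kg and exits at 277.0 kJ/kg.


dh = 277.0 - 104.0 = 173.0 kJ/kg
Q_evap = m_dot * dh = 0.172 * 173.0
Q_evap = 29.76 kW

29.76


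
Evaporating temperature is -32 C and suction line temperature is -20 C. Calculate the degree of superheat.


Superheat = T_suction - T_evap
Superheat = -20 - (-32)
Superheat = 12 K

12


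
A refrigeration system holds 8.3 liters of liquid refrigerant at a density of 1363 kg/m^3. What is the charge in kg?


Charge = V * rho / 1000
Charge = 8.3 * 1363 / 1000
Charge = 11.31 kg

11.31


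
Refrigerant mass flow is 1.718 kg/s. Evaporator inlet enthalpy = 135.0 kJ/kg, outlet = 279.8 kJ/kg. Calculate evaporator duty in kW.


dh = 279.8 - 135.0 = 144.8 kJ/kg
Q_evap = m_dot * dh = 1.718 * 144.8
Q_evap = 248.77 kW

248.77


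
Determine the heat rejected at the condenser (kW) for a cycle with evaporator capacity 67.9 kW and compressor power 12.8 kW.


Q_cond = Q_evap + W
Q_cond = 67.9 + 12.8
Q_cond = 80.7 kW

80.7


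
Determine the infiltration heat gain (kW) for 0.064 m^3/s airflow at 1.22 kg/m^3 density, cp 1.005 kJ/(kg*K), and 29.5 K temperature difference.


Q = V_dot * rho * cp * dT
Q = 0.064 * 1.22 * 1.005 * 29.5
Q = 2.315 kW

2.315


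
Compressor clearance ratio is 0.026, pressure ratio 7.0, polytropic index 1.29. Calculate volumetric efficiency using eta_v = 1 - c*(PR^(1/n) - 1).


PR^(1/n) = 7.0^(1/1.29) = 4.5197536
eta_v = 1 - 0.026 * (4.5197536 - 1)
eta_v = 0.9085

0.9085


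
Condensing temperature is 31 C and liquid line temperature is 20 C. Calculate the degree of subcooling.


Subcooling = T_cond - T_liquid
Subcooling = 31 - 20
Subcooling = 11 K

11


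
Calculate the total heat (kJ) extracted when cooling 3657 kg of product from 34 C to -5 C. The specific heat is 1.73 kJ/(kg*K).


dT = 34 - (-5) = 39 K
Q = m * cp * dT = 3657 * 1.73 * 39
Q = 246738 kJ

246738


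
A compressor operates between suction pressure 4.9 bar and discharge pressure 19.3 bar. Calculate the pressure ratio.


PR = P_high / P_low
PR = 19.3 / 4.9
PR = 3.939

3.939


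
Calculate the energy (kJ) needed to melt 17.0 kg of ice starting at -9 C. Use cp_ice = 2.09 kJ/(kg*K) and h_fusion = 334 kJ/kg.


Sensible heat = cp * dT = 2.09 * 9 = 18.81 kJ/kg
Total per kg = 18.81 + 334 = 352.81 kJ/kg
Q = m * total = 17.0 * 352.81
Q = 5997.8 kJ

5997.8


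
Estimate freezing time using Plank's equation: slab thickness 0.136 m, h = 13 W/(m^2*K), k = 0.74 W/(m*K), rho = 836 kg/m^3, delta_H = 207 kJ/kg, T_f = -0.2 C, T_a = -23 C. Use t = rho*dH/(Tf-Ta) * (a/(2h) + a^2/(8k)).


dT = -0.2 - (-23) = 22.8 K
term1 = a/(2h) = 0.136/(2*13) = 0.005230769231
term2 = a^2/(8k) = 0.136^2/(8*0.74) = 0.003124324324
t = rho*dH*1000/dT * (term1 + term2)
t = 836*207*1000/22.8 * (0.005230769231 + 0.003124324324)
t = 63415 s

63415


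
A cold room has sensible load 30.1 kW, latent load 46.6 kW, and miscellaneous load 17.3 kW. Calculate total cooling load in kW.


Q_total = Q_s + Q_l + Q_misc
Q_total = 30.1 + 46.6 + 17.3
Q_total = 94.0 kW

94.0


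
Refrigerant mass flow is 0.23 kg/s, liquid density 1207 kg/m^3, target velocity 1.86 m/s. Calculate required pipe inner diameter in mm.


A = m_dot / (rho * v) = 0.23 / (1207 * 1.86) = 0.000102448976 m^2
d = sqrt(4*A/pi) * 1000
d = 11.4 mm

11.4


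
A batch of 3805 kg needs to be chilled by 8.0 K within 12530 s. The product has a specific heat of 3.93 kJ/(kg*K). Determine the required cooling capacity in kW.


Q = m * cp * dT / t
Q = 3805 * 3.93 * 8.0 / 12530
Q = 9.547 kW

9.547


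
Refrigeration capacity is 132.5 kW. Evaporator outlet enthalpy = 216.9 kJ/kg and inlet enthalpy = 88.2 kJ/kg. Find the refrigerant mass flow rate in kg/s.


dh = 216.9 - 88.2 = 128.7 kJ/kg
m_dot = Q / dh = 132.5 / 128.7 = 1.0295 kg/s

1.0295


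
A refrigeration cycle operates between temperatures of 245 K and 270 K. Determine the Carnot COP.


dT = 270 - 245 = 25 K
COP_carnot = T_cold / dT = 245 / 25
COP_carnot = 9.8

9.8


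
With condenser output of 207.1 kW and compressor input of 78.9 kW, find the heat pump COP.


COP_hp = Q_cond / W
COP_hp = 207.1 / 78.9
COP_hp = 2.625

2.625


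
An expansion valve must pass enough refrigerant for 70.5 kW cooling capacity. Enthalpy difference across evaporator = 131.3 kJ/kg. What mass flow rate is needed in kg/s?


m_dot = Q / dh
m_dot = 70.5 / 131.3
m_dot = 0.5369 kg/s

0.5369


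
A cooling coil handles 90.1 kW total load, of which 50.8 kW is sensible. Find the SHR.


SHR = Q_sensible / Q_total
SHR = 50.8 / 90.1
SHR = 0.564

0.564


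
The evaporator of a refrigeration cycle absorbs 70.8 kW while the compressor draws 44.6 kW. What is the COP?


COP = Q_evap / W
COP = 70.8 / 44.6
COP = 1.587

1.587


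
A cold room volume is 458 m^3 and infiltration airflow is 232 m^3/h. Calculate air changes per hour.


ACH = flow / volume
ACH = 232 / 458
ACH = 0.507

0.507


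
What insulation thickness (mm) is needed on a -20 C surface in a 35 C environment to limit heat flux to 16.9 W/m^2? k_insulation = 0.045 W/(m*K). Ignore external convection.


dT = 35 - (-20) = 55 K
thickness = k * dT / q_max * 1000
thickness = 0.045 * 55 / 16.9 * 1000
thickness = 146.4 mm

146.4


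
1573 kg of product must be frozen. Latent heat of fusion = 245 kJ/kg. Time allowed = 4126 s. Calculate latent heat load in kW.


Q_lat = m * h_fg / t
Q_lat = 1573 * 245 / 4126
Q_lat = 93.4 kW

93.4


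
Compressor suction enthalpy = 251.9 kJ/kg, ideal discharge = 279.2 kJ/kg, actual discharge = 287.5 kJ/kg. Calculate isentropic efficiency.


dh_ideal = 279.2 - 251.9 = 27.3 kJ/kg
dh_actual = 287.5 - 251.9 = 35.6 kJ/kg
eta_s = dh_ideal / dh_actual = 27.3 / 35.6
eta_s = 0.7669

0.7669


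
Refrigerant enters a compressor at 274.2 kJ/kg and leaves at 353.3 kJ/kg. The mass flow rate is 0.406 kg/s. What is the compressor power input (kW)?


dh = 353.3 - 274.2 = 79.1 kJ/kg
W = m_dot * dh = 0.406 * 79.1 = 32.11 kW

32.11


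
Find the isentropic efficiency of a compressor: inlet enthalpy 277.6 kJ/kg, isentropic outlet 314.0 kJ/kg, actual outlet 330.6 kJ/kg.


dh_ideal = 314.0 - 277.6 = 36.4 kJ/kg
dh_actual = 330.6 - 277.6 = 53.0 kJ/kg
eta_s = dh_ideal / dh_actual = 36.4 / 53.0
eta_s = 0.6868

0.6868


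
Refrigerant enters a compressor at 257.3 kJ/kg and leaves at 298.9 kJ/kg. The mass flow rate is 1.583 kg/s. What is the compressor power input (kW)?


dh = 298.9 - 257.3 = 41.6 kJ/kg
W = m_dot * dh = 1.583 * 41.6 = 65.85 kW

65.85


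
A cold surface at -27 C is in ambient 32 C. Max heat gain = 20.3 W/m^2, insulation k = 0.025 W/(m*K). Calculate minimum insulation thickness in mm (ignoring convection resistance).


dT = 32 - (-27) = 59 K
thickness = k * dT / q_max * 1000
thickness = 0.025 * 59 / 20.3 * 1000
thickness = 72.7 mm

72.7


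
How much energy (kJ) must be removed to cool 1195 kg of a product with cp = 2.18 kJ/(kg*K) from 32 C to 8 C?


dT = 32 - (8) = 24 K
Q = m * cp * dT = 1195 * 2.18 * 24
Q = 62522 kJ

62522


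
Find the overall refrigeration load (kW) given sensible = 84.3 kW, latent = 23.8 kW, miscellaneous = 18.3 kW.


Q_total = Q_s + Q_l + Q_misc
Q_total = 84.3 + 23.8 + 18.3
Q_total = 126.4 kW

126.4


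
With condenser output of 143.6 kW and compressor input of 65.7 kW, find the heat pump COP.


COP_hp = Q_cond / W
COP_hp = 143.6 / 65.7
COP_hp = 2.186

2.186


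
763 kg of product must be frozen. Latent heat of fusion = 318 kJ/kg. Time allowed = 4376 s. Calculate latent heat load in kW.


Q_lat = m * h_fg / t
Q_lat = 763 * 318 / 4376
Q_lat = 55.45 kW

55.45


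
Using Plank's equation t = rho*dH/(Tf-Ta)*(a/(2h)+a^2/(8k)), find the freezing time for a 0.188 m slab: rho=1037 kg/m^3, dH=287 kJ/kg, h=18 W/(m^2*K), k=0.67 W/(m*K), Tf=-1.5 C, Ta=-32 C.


dT = -1.5 - (-32) = 30.5 K
term1 = a/(2h) = 0.188/(2*18) = 0.005222222222
term2 = a^2/(8k) = 0.188^2/(8*0.67) = 0.006594029851
t = rho*dH*1000/dT * (term1 + term2)
t = 1037*287*1000/30.5 * (0.005222222222 + 0.006594029851)
t = 115303 s

115303


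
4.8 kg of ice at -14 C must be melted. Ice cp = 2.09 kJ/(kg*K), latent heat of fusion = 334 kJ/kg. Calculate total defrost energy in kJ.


Sensible heat = cp * dT = 2.09 * 14 = 29.26 kJ/kg
Total per kg = 29.26 + 334 = 363.26 kJ/kg
Q = m * total = 4.8 * 363.26
Q = 1743.6 kJ

1743.6


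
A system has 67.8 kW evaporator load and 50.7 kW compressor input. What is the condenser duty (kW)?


Q_cond = Q_evap + W
Q_cond = 67.8 + 50.7
Q_cond = 118.5 kW

118.5


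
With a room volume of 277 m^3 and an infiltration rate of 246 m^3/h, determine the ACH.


ACH = flow / volume
ACH = 246 / 277
ACH = 0.888

0.888


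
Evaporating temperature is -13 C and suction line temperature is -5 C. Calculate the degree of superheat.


Superheat = T_suction - T_evap
Superheat = -5 - (-13)
Superheat = 8 K

8


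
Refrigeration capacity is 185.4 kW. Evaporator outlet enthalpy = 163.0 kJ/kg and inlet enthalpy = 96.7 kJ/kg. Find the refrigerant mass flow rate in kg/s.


dh = 163.0 - 96.7 = 66.3 kJ/kg
m_dot = Q / dh = 185.4 / 66.3 = 2.7964 kg/s

2.7964


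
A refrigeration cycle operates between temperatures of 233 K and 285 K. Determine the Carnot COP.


dT = 285 - 233 = 52 K
COP_carnot = T_cold / dT = 233 / 52
COP_carnot = 4.481

4.481


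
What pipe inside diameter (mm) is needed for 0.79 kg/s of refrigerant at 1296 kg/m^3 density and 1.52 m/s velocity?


A = m_dot / (rho * v) = 0.79 / (1296 * 1.52) = 0.000401031514 m^2
d = sqrt(4*A/pi) * 1000
d = 22.6 mm

22.6


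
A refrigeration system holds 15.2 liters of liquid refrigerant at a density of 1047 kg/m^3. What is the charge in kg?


Charge = V * rho / 1000
Charge = 15.2 * 1047 / 1000
Charge = 15.91 kg

15.91


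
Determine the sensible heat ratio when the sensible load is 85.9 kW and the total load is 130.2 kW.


SHR = Q_sensible / Q_total
SHR = 85.9 / 130.2
SHR = 0.66

0.66


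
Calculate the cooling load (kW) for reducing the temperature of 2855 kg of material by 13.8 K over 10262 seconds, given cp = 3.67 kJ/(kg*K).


Q = m * cp * dT / t
Q = 2855 * 3.67 * 13.8 / 10262
Q = 14.09 kW

14.09


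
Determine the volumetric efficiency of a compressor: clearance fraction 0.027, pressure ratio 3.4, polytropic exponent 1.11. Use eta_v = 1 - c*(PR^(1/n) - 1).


PR^(1/n) = 3.4^(1/1.11) = 3.01168701
eta_v = 1 - 0.027 * (3.01168701 - 1)
eta_v = 0.9457

0.9457


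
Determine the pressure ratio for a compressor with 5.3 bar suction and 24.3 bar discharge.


PR = P_high / P_low
PR = 24.3 / 5.3
PR = 4.585

4.585


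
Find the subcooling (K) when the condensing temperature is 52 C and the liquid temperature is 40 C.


Subcooling = T_cond - T_liquid
Subcooling = 52 - 40
Subcooling = 12 K

12


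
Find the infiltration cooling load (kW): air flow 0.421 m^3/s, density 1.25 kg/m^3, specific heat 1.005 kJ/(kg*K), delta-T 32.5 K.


Q = V_dot * rho * cp * dT
Q = 0.421 * 1.25 * 1.005 * 32.5
Q = 17.189 kW

17.189


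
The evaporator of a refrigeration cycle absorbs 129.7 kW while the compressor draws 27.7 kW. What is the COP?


COP = Q_evap / W
COP = 129.7 / 27.7
COP = 4.682

4.682


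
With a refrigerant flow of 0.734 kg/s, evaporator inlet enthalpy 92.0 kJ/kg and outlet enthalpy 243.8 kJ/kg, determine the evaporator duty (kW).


dh = 243.8 - 92.0 = 151.8 kJ/kg
Q_evap = m_dot * dh = 0.734 * 151.8
Q_evap = 111.42 kW

111.42


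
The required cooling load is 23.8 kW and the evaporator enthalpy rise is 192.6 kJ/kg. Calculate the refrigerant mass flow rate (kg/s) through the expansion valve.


m_dot = Q / dh
m_dot = 23.8 / 192.6
m_dot = 0.1236 kg/s

0.1236


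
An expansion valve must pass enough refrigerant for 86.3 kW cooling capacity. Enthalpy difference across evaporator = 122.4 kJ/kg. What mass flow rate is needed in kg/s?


m_dot = Q / dh
m_dot = 86.3 / 122.4
m_dot = 0.7051 kg/s

0.7051


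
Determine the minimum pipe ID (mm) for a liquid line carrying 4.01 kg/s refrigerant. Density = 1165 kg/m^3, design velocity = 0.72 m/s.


A = m_dot / (rho * v) = 4.01 / (1165 * 0.72) = 0.004780639008 m^2
d = sqrt(4*A/pi) * 1000
d = 78.0 mm

78.0


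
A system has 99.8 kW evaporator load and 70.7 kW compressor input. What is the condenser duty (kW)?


Q_cond = Q_evap + W
Q_cond = 99.8 + 70.7
Q_cond = 170.5 kW

170.5


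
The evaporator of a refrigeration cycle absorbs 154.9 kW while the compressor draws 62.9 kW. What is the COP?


COP = Q_evap / W
COP = 154.9 / 62.9
COP = 2.463

2.463


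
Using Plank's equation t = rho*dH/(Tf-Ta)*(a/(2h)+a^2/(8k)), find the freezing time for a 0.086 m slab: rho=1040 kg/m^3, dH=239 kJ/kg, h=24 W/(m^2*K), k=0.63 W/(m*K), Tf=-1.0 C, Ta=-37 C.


dT = -1.0 - (-37) = 36.0 K
term1 = a/(2h) = 0.086/(2*24) = 0.001791666667
term2 = a^2/(8k) = 0.086^2/(8*0.63) = 0.001467460317
t = rho*dH*1000/dT * (term1 + term2)
t = 1040*239*1000/36.0 * (0.001791666667 + 0.001467460317)
t = 22502 s

22502


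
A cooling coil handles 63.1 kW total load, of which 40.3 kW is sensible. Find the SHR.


SHR = Q_sensible / Q_total
SHR = 40.3 / 63.1
SHR = 0.639

0.639


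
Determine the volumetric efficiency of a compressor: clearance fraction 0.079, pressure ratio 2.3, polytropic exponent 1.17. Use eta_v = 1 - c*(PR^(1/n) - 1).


PR^(1/n) = 2.3^(1/1.17) = 2.03783535
eta_v = 1 - 0.079 * (2.03783535 - 1)
eta_v = 0.918

0.918


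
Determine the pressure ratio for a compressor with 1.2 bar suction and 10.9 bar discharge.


PR = P_high / P_low
PR = 10.9 / 1.2
PR = 9.083

9.083


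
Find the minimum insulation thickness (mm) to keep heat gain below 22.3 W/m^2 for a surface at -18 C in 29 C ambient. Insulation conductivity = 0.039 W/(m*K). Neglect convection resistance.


dT = 29 - (-18) = 47 K
thickness = k * dT / q_max * 1000
thickness = 0.039 * 47 / 22.3 * 1000
thickness = 82.2 mm

82.2


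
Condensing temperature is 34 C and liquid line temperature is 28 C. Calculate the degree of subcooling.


Subcooling = T_cond - T_liquid
Subcooling = 34 - 28
Subcooling = 6 K

6


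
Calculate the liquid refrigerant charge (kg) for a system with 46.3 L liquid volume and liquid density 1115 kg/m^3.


Charge = V * rho / 1000
Charge = 46.3 * 1115 / 1000
Charge = 51.62 kg

51.62


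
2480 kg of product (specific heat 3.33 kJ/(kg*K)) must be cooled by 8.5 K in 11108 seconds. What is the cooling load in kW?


Q = m * cp * dT / t
Q = 2480 * 3.33 * 8.5 / 11108
Q = 6.319 kW

6.319


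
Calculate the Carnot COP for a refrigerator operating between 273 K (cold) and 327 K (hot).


dT = 327 - 273 = 54 K
COP_carnot = T_cold / dT = 273 / 54
COP_carnot = 5.056

5.056


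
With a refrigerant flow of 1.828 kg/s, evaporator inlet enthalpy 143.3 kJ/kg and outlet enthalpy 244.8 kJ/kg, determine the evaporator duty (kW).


dh = 244.8 - 143.3 = 101.5 kJ/kg
Q_evap = m_dot * dh = 1.828 * 101.5
Q_evap = 185.54 kW

185.54
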